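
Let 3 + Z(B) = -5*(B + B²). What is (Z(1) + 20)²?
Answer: 49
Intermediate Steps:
Z(B) = -3 - 5*B - 5*B² (Z(B) = -3 - 5*(B + B²) = -3 + (-5*B - 5*B²) = -3 - 5*B - 5*B²)
(Z(1) + 20)² = ((-3 - 5*1 - 5*1²) + 20)² = ((-3 - 5 - 5*1) + 20)² = ((-3 - 5 - 5) + 20)² = (-13 + 20)² = 7² = 49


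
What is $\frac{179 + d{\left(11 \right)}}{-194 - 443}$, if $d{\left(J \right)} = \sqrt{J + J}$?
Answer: $- \frac{179}{637} - \frac{\sqrt{22}}{637} \approx -0.28837$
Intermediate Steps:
$d{\left(J \right)} = \sqrt{2} \sqrt{J}$ ($d{\left(J \right)} = \sqrt{2 J} = \sqrt{2} \sqrt{J}$)
$\frac{179 + d{\left(11 \right)}}{-194 - 443} = \frac{179 + \sqrt{2} \sqrt{11}}{-194 - 443} = \frac{179 + \sqrt{22}}{-637} = - \frac{179 + \sqrt{22}}{637} = - \frac{179}{637} - \frac{\sqrt{22}}{637}$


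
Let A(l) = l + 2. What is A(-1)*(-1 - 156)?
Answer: -157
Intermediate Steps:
A(l) = 2 + l
A(-1)*(-1 - 156) = (2 - 1)*(-1 - 156) = 1*(-157) = -157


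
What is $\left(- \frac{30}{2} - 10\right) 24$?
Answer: $-600$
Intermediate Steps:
$\left(- \frac{30}{2} - 10\right) 24 = \left(\left(-30\right) \frac{1}{2} - 10\right) 24 = \left(-15 - 10\right) 24 = \left(-25\right) 24 = -600$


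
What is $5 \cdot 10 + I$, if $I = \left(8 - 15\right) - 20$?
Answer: $23$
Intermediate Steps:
$I = -27$ ($I = -7 - 20 = -27$)
$5 \cdot 10 + I = 5 \cdot 10 - 27 = 50 - 27 = 23$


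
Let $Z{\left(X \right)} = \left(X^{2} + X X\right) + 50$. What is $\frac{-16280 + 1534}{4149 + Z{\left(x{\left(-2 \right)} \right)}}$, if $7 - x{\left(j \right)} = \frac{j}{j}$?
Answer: $- \frac{14746}{4271} \approx -3.4526$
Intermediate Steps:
$x{\left(j \right)} = 6$ ($x{\left(j \right)} = 7 - \frac{j}{j} = 7 - 1 = 6$)
$Z{\left(X \right)} = 50 + 2 X^{2}$ ($Z{\left(X \right)} = \left(X^{2} + X^{2}\right) + 50 = 2 X^{2} + 50 = 50 + 2 X^{2}$)
$\frac{-16280 + 1534}{4149 + Z{\left(x{\left(-2 \right)} \right)}} = \frac{-16280 + 1534}{4149 + \left(50 + 2 \cdot 6^{2}\right)} = - \frac{14746}{4149 + \left(50 + 2 \cdot 36\right)} = - \frac{14746}{4149 + \left(50 + 72\right)} = - \frac{14746}{4149 + 122} = - \frac{14746}{4271}$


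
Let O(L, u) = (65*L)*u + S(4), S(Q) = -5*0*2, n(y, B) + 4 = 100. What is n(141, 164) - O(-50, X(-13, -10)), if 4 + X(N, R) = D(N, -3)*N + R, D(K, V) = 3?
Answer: -172154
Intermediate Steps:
n(y, B) = 96 (n(y, B) = -4 + 100 = 96)
S(Q) = 0 (S(Q) = 0*2 = 0)
X(N, R) = -4 + R + 3*N (X(N, R) = -4 + (3*N + R) = -4 + (R + 3*N) = -4 + R + 3*N)
O(L, u) = 65*L*u (O(L, u) = (65*L)*u + 0 = 65*L*u + 0 = 65*L*u)
n(141, 164) - O(-50, X(-13, -10)) = 96 - 65*(-50)*(-4 - 10 + 3*(-13)) = 96 - 65*(-50)*(-4 - 10 - 39) = 96 - 65*(-50)*(-53) = 96 - 1*172250 = 96 - 172250 = -172154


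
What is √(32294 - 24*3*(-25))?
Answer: √34094 ≈ 184.65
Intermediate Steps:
√(32294 - 24*3*(-25)) = √(32294 - 72*(-25)) = √(32294 + 1800) = √34094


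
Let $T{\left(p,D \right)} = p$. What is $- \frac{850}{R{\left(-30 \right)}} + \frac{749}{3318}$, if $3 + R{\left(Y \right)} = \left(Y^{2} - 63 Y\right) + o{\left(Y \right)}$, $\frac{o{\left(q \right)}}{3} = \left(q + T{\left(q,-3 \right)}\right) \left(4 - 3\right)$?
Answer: $- \frac{523}{5214} \approx -0.10031$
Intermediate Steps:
$o{\left(q \right)} = 6 q$ ($o{\left(q \right)} = 3 \left(q + q\right) \left(4 - 3\right) = 3 \cdot 2 q 1 = 3 \cdot 2 q = 6 q$)
$R{\left(Y \right)} = -3 + Y^{2} - 57 Y$ ($R{\left(Y \right)} = -3 + \left(\left(Y^{2} - 63 Y\right) + 6 Y\right) = -3 + \left(Y^{2} - 57 Y\right) = -3 + Y^{2} - 57 Y$)
$- \frac{850}{R{\left(-30 \right)}} + \frac{749}{3318} = - \frac{850}{-3 + \left(-30\right)^{2} - -1710} + \frac{749}{3318} = - \frac{850}{-3 + 900 + 1710} + 749 \cdot \frac{1}{3318} = - \frac{850}{2607} + \frac{107}{474} = - \frac{523}{5214}$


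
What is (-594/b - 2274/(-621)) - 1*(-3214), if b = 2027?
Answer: 1349972554/419589 ≈ 3217.4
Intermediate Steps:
(-594/b - 2274/(-621)) - 1*(-3214) = (-594/2027 - 2274/(-621)) - 1*(-3214) = (-594*1/2027 - 2274*(-1/621)) + 3214 = (-594/2027 + 758/207) + 3214 = 1413508/419589 + 3214 = 1349972554/419589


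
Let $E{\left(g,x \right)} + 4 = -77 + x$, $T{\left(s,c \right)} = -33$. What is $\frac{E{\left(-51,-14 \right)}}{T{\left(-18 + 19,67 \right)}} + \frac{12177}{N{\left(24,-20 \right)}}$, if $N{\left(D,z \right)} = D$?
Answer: $\frac{134707}{264} \approx 510.25$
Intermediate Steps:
$E{\left(g,x \right)} = -81 + x$ ($E{\left(g,x \right)} = -4 + \left(-77 + x\right) = -81 + x$)
$\frac{E{\left(-51,-14 \right)}}{T{\left(-18 + 19,67 \right)}} + \frac{12177}{N{\left(24,-20 \right)}} = \frac{-81 - 14}{-33} + \frac{12177}{24} = \left(-95\right) \left(- \frac{1}{33}\right) + 12177 \cdot \frac{1}{24} = \frac{95}{33} + \frac{4059}{8} = \frac{134707}{264}$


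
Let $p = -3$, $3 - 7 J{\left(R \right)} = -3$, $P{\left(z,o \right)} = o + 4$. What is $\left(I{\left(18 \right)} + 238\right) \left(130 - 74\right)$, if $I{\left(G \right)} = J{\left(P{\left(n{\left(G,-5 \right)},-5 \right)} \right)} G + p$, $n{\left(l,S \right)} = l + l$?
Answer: $14024$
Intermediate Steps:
$n{\left(l,S \right)} = 2 l$
$P{\left(z,o \right)} = 4 + o$
$J{\left(R \right)} = \frac{6}{7}$ ($J{\left(R \right)} = \frac{3}{7} - - \frac{3}{7} = \frac{3}{7} + \frac{3}{7} = \frac{6}{7}$)
$I{\left(G \right)} = -3 + \frac{6 G}{7}$ ($I{\left(G \right)} = \frac{6 G}{7} - 3 = -3 + \frac{6 G}{7}$)
$\left(I{\left(18 \right)} + 238\right) \left(130 - 74\right) = \left(\left(-3 + \frac{6}{7} \cdot 18\right) + 238\right) \left(130 - 74\right) = \left(\left(-3 + \frac{108}{7}\right) + 238\right) 56 = \left(\frac{87}{7} + 238\right) 56 = \frac{1753}{7} \cdot 56 = 14024$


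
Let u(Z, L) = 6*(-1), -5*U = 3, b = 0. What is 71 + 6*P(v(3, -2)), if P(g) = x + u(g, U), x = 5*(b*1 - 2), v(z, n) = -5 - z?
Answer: -25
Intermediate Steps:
U = -⅗ (U = -⅕*3 = -⅗ ≈ -0.60000)
u(Z, L) = -6
x = -10 (x = 5*(0*1 - 2) = 5*(0 - 2) = 5*(-2) = -10)
P(g) = -16 (P(g) = -10 - 6 = -16)
71 + 6*P(v(3, -2)) = 71 + 6*(-16) = 71 - 96 = -25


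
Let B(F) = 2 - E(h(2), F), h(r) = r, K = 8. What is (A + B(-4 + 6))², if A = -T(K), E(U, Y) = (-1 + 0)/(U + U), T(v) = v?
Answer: 529/16 ≈ 33.063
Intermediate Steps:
E(U, Y) = -1/(2*U)
B(F) = 9/4 (B(F) = 2 - (-1)/(2*2) = 2 - 1*(-¼) = 2 + ¼ = 9/4)
A = -8 (A = -1*8 = -8)
(A + B(-4 + 6))² = (-8 + 9/4)² = (-23/4)² = 529/16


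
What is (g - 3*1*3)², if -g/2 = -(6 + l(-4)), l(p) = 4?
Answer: 121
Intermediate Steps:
g = 20 (g = -(-2)*(6 + 4) = -(-2)*10 = -2*(-10) = 20)
(g - 3*1*3)² = (20 - 3*1*3)² = (20 - 3*3)² = (20 - 9)² = 11² = 121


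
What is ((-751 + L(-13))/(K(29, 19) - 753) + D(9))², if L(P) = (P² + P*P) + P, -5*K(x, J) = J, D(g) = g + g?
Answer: 1233484641/3579664 ≈ 344.58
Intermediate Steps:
D(g) = 2*g
K(x, J) = -J/5
L(P) = P + 2*P² (L(P) = (P² + P²) + P = 2*P² + P = P + 2*P²)
((-751 + L(-13))/(K(29, 19) - 753) + D(9))² = ((-751 - 13*(1 + 2*(-13)))/(-⅕*19 - 753) + 2*9)² = ((-751 - 13*(1 - 26))/(-19/5 - 753) + 18)² = ((-751 - 13*(-25))/(-3784/5) + 18)² = ((-751 + 325)*(-5/3784) + 18)² = (-426*(-5/3784) + 18)² = (1065/1892 + 18)² = (35121/1892)² = 1233484641/3579664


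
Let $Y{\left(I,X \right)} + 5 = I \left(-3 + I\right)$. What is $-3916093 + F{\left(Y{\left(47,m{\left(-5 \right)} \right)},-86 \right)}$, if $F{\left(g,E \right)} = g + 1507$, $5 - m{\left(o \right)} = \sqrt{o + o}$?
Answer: $-3912523$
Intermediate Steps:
$m{\left(o \right)} = 5 - \sqrt{2} \sqrt{o}$ ($m{\left(o \right)} = 5 - \sqrt{o + o} = 5 - \sqrt{2 o} = 5 - \sqrt{2} \sqrt{o}$)
$Y{\left(I,X \right)} = -5 + I \left(-3 + I\right)$
$F{\left(g,E \right)} = 1507 + g$
$-3916093 + F{\left(Y{\left(47,m{\left(-5 \right)} \right)},-86 \right)} = -3916093 + \left(1507 - \left(146 - 2209\right)\right) = -3916093 + \left(1507 - -2063\right) = -3916093 + \left(1507 + 2063\right) = -3916093 + 3570 = -3912523$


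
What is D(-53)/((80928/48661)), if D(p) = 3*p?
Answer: -2579033/26976 ≈ -95.605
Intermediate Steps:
D(-53)/((80928/48661)) = (3*(-53))/((80928/48661)) = -159/(80928*(1/48661)) = -159/80928/48661 = -159*48661/80928 = -2579033/26976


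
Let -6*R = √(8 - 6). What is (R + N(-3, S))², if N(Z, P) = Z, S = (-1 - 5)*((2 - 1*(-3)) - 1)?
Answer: 163/18 + √2 ≈ 10.470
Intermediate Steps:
S = -24 (S = -6*((2 + 3) - 1) = -6*(5 - 1) = -6*4 = -24)
R = -√2/6 (R = -√(8 - 6)/6 = -√2/6 ≈ -0.23570)
(R + N(-3, S))² = (-√2/6 - 3)² = (-3 - √2/6)²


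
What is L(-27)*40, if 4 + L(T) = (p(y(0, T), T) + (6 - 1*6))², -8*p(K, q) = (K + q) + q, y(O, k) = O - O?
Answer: 3325/2 ≈ 1662.5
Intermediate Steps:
y(O, k) = 0
p(K, q) = -q/4 - K/8 (p(K, q) = -((K + q) + q)/8 = -(K + 2*q)/8 = -q/4 - K/8)
L(T) = -4 + T²/16 (L(T) = -4 + ((-T/4 - ⅛*0) + (6 - 1*6))² = -4 + ((-T/4 + 0) + (6 - 6))² = -4 + (-T/4 + 0)² = -4 + (-T/4)² = -4 + T²/16)
L(-27)*40 = (-4 + (1/16)*(-27)²)*40 = (-4 + (1/16)*729)*40 = (-4 + 729/16)*40 = (665/16)*40 = 3325/2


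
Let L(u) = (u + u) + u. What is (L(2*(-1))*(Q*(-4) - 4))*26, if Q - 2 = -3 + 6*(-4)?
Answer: -14976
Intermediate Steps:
L(u) = 3*u (L(u) = 2*u + u = 3*u)
Q = -25 (Q = 2 + (-3 + 6*(-4)) = 2 + (-3 - 24) = 2 - 27 = -25)
(L(2*(-1))*(Q*(-4) - 4))*26 = ((3*(2*(-1)))*(-25*(-4) - 4))*26 = ((3*(-2))*(100 - 4))*26 = -6*96*26 = -576*26 = -14976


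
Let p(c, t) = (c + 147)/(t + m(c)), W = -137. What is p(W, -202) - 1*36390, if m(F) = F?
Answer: -12336220/339 ≈ -36390.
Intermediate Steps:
p(c, t) = (147 + c)/(c + t) (p(c, t) = (c + 147)/(t + c) = (147 + c)/(c + t))
p(W, -202) - 1*36390 = (147 - 137)/(-137 - 202) - 1*36390 = 10/(-339) - 36390 = -1/339*10 - 36390 = -10/339 - 36390 = -12336220/339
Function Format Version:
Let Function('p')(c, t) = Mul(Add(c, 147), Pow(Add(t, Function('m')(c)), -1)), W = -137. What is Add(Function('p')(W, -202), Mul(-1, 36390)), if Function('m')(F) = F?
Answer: Rational(-12336220, 339) ≈ -36390.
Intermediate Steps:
Function('p')(c, t) = Mul(Pow(Add(c, t), -1), Add(147, c)) (Function('p')(c, t) = Mul(Add(c, 147), Pow(Add(t, c), -1)) = Mul(Add(147, c), Pow(Add(c, t), -1)) = Mul(Pow(Add(c, t), -1), Add(147, c)))
Add(Function('p')(W, -202), Mul(-1, 36390)) = Add(Mul(Pow(Add(-137, -202), -1), Add(147, -137)), Mul(-1, 36390)) = Add(Mul(Pow(-339, -1), 10), -36390) = Add(Mul(Rational(-1, 339), 10), -36390) = Add(Rational(-10, 339), -36390) = Rational(-12336220, 339)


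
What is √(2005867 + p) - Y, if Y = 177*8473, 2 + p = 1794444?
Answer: -1499721 + √3800309 ≈ -1.4978e+6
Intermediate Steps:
p = 1794442 (p = -2 + 1794444 = 1794442)
Y = 1499721
√(2005867 + p) - Y = √(2005867 + 1794442) - 1*1499721 = √3800309 - 1499721 = -1499721 + √3800309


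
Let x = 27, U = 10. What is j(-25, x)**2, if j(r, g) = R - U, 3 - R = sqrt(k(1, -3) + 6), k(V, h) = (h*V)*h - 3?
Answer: 61 + 28*sqrt(3) ≈ 109.50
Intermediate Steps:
k(V, h) = -3 + V*h**2 (k(V, h) = (V*h)*h - 3 = V*h**2 - 3 = -3 + V*h**2)
R = 3 - 2*sqrt(3) (R = 3 - sqrt((-3 + 1*(-3)**2) + 6) = 3 - sqrt((-3 + 1*9) + 6) = 3 - sqrt((-3 + 9) + 6) = 3 - sqrt(6 + 6) = 3 - sqrt(12) = 3 - 2*sqrt(3) ≈ -0.46410)
j(r, g) = -7 - 2*sqrt(3) (j(r, g) = (3 - 2*sqrt(3)) - 1*10 = (3 - 2*sqrt(3)) - 10 = -7 - 2*sqrt(3))
j(-25, x)**2 = (-7 - 2*sqrt(3))**2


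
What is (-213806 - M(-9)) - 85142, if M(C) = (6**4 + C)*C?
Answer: -287365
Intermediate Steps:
M(C) = C*(1296 + C) (M(C) = (1296 + C)*C = C*(1296 + C))
(-213806 - M(-9)) - 85142 = (-213806 - (-9)*(1296 - 9)) - 85142 = (-213806 - (-9)*1287) - 85142 = (-213806 - 1*(-11583)) - 85142 = (-213806 + 11583) - 85142 = -202223 - 85142 = -287365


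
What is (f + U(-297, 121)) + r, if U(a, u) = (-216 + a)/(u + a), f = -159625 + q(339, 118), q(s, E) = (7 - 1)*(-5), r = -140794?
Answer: -52878511/176 ≈ -3.0045e+5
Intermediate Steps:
q(s, E) = -30 (q(s, E) = 6*(-5) = -30)
f = -159655 (f = -159625 - 30 = -159655)
U(a, u) = (-216 + a)/(a + u)
(f + U(-297, 121)) + r = (-159655 + (-216 - 297)/(-297 + 121)) - 140794 = (-159655 - 513/(-176)) - 140794 = (-159655 - 1/176*(-513)) - 140794 = (-159655 + 513/176) - 140794 = -28098767/176 - 140794 = -52878511/176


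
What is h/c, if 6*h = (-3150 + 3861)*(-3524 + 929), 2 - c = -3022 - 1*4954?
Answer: -615015/15956 ≈ -38.544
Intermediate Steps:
c = 7978 (c = 2 - (-3022 - 1*4954) = 2 - (-3022 - 4954) = 2 - 1*(-7976) = 2 + 7976 = 7978)
h = -615015/2 (h = ((-3150 + 3861)*(-3524 + 929))/6 = (711*(-2595))/6 = (⅙)*(-1845045) = -615015/2 ≈ -3.0751e+5)
h/c = -615015/2/7978 = -615015/2*1/7978 = -615015/15956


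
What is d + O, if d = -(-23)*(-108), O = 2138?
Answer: -346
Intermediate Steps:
d = -2484 (d = -1*2484 = -2484)
d + O = -2484 + 2138 = -346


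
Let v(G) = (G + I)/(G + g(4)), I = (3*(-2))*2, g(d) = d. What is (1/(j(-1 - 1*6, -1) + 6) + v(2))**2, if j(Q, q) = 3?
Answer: 196/81 ≈ 2.4198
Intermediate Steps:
I = -12 (I = -6*2 = -12)
v(G) = (-12 + G)/(4 + G) (v(G) = (G - 12)/(G + 4) = (-12 + G)/(4 + G))
(1/(j(-1 - 1*6, -1) + 6) + v(2))**2 = (1/(3 + 6) + (-12 + 2)/(4 + 2))**2 = (1/9 - 10/6)**2 = (1/9 + (1/6)*(-10))**2 = (1/9 - 5/3)**2 = (-14/9)**2 = 196/81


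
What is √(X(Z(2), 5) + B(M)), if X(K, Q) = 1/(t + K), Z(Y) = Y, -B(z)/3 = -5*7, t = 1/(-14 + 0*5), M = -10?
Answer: √8547/9 ≈ 10.272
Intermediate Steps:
t = -1/14 (t = 1/(-14 + 0) = 1/(-14) = -1/14 ≈ -0.071429)
B(z) = 105 (B(z) = -(-15)*7 = -3*(-35) = 105)
X(K, Q) = 1/(-1/14 + K)
√(X(Z(2), 5) + B(M)) = √(14/(-1 + 14*2) + 105) = √(14/(-1 + 28) + 105) = √(14/27 + 105) = √(2849/27) = √8547/9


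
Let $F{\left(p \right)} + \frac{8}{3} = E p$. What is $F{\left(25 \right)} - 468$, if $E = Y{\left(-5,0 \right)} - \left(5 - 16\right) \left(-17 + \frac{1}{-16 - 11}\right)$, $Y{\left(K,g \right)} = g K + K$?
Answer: $- \frac{142583}{27} \approx -5280.9$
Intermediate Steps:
$Y{\left(K,g \right)} = K + K g$ ($Y{\left(K,g \right)} = K g + K = K + K g$)
$E = - \frac{5195}{27}$ ($E = - 5 \left(1 + 0\right) - \left(5 - 16\right) \left(-17 + \frac{1}{-16 - 11}\right) = \left(-5\right) 1 - - 11 \left(-17 + \frac{1}{-27}\right) = -5 - - 11 \left(-17 - \frac{1}{27}\right) = -5 - \left(-11\right) \left(- \frac{460}{27}\right) = -5 - \frac{5060}{27} = - \frac{5195}{27} \approx -192.41$)
$F{\left(p \right)} = - \frac{8}{3} - \frac{5195 p}{27}$
$F{\left(25 \right)} - 468 = \left(- \frac{8}{3} - \frac{129875}{27}\right) - 468 = - \frac{129947}{27} - 468 = - \frac{142583}{27}$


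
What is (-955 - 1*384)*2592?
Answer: -3470688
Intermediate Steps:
(-955 - 1*384)*2592 = (-955 - 384)*2592 = -1339*2592 = -3470688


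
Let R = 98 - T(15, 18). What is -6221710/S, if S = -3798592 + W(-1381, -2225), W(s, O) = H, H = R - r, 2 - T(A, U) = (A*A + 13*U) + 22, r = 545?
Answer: 622171/379856 ≈ 1.6379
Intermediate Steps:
T(A, U) = -20 - A**2 - 13*U (T(A, U) = 2 - ((A*A + 13*U) + 22) = 2 - ((A**2 + 13*U) + 22) = 2 - (22 + A**2 + 13*U) = 2 + (-22 - A**2 - 13*U) = -20 - A**2 - 13*U)
R = 577 (R = 98 - (-20 - 1*15**2 - 13*18) = 98 - (-20 - 1*225 - 234) = 98 - (-20 - 225 - 234) = 98 - 1*(-479) = 98 + 479 = 577)
H = 32 (H = 577 - 1*545 = 577 - 545 = 32)
W(s, O) = 32
S = -3798560 (S = -3798592 + 32 = -3798560)
-6221710/S = -6221710/(-3798560) = -6221710*(-1/3798560) = 622171/379856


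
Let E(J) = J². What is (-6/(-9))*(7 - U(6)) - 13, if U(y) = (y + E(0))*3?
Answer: -61/3 ≈ -20.333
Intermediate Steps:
U(y) = 3*y (U(y) = (y + 0²)*3 = (y + 0)*3 = y*3 = 3*y)
(-6/(-9))*(7 - U(6)) - 13 = (-6/(-9))*(7 - 3*6) - 13 = (-6*(-⅑))*(7 - 1*18) - 13 = 2*(7 - 18)/3 - 13 = (⅔)*(-11) - 13 = -22/3 - 13 = -61/3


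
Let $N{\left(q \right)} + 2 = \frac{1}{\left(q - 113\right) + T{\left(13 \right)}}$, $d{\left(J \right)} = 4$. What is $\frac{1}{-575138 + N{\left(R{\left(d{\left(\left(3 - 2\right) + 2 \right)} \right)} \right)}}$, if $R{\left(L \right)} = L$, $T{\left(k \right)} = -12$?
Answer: $- \frac{121}{69591941} \approx -1.7387 \cdot 10^{-6}$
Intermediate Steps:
$N{\left(q \right)} = -2 + \frac{1}{-125 + q}$ ($N{\left(q \right)} = -2 + \frac{1}{\left(q - 113\right) - 12} = -2 + \frac{1}{\left(-113 + q\right) - 12} = -2 + \frac{1}{-125 + q}$)
$\frac{1}{-575138 + N{\left(R{\left(d{\left(\left(3 - 2\right) + 2 \right)} \right)} \right)}} = \frac{1}{-575138 + \frac{251 - 8}{-125 + 4}} = \frac{1}{-575138 + \frac{251 - 8}{-121}} = \frac{1}{-575138 - \frac{243}{121}} = \frac{1}{- \frac{69591941}{121}} = - \frac{121}{69591941}$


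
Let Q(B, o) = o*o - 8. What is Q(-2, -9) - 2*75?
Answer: -77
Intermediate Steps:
Q(B, o) = -8 + o² (Q(B, o) = o² - 8 = -8 + o²)
Q(-2, -9) - 2*75 = (-8 + (-9)²) - 2*75 = (-8 + 81) - 150 = 73 - 150 = -77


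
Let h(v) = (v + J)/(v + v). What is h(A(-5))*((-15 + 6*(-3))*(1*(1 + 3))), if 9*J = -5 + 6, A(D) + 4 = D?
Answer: -1760/27 ≈ -65.185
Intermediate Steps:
A(D) = -4 + D
J = 1/9 (J = (-5 + 6)/9 = (1/9)*1 = 1/9 ≈ 0.11111)
h(v) = (1/9 + v)/(2*v) (h(v) = (v + 1/9)/(v + v) = (1/9 + v)/((2*v)) = (1/9 + v)*(1/(2*v)) = (1/9 + v)/(2*v))
h(A(-5))*((-15 + 6*(-3))*(1*(1 + 3))) = ((1 + 9*(-4 - 5))/(18*(-4 - 5)))*((-15 + 6*(-3))*(1*(1 + 3))) = ((1/18)*(1 + 9*(-9))/(-9))*((-15 - 18)*(1*4)) = ((1/18)*(-1/9)*(1 - 81))*(-33*4) = ((1/18)*(-1/9)*(-80))*(-132) = (40/81)*(-132) = -1760/27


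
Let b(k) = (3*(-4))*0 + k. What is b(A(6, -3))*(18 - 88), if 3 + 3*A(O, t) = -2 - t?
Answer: 140/3 ≈ 46.667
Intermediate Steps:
A(O, t) = -5/3 - t/3 (A(O, t) = -1 + (-2 - t)/3 = -1 + (-2/3 - t/3) = -5/3 - t/3)
b(k) = k (b(k) = -12*0 + k = 0 + k = k)
b(A(6, -3))*(18 - 88) = (-5/3 - 1/3*(-3))*(18 - 88) = (-5/3 + 1)*(-70) = -2/3*(-70) = 140/3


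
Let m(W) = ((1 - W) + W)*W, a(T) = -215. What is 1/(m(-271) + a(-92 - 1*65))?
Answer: -1/486 ≈ -0.0020576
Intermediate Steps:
m(W) = W (m(W) = 1*W = W)
1/(m(-271) + a(-92 - 1*65)) = 1/(-271 - 215) = 1/(-486) = -1/486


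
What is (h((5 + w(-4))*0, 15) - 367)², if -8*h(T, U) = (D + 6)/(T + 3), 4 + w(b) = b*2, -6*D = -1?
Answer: 2796823225/20736 ≈ 1.3488e+5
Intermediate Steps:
D = ⅙ (D = -⅙*(-1) = ⅙ ≈ 0.16667)
w(b) = -4 + 2*b (w(b) = -4 + b*2 = -4 + 2*b)
h(T, U) = -37/(48*(3 + T)) (h(T, U) = -(⅙ + 6)/(8*(T + 3)) = -37/(48*(3 + T)))
(h((5 + w(-4))*0, 15) - 367)² = (-37/(144 + 48*((5 + (-4 + 2*(-4)))*0)) - 367)² = (-37/(144 + 48*((5 + (-4 - 8))*0)) - 367)² = (-37/(144 + 48*((5 - 12)*0)) - 367)² = (-37/(144 + 48*(-7*0)) - 367)² = (-37/(144 + 48*0) - 367)² = (-37/(144 + 0) - 367)² = (-37/144 - 367)² = (-52885/144)² = 2796823225/20736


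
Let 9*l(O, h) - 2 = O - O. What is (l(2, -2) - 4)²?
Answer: 1156/81 ≈ 14.272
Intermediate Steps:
l(O, h) = 2/9 (l(O, h) = 2/9 + (O - O)/9 = 2/9 + (⅑)*0 = 2/9 + 0 = 2/9)
(l(2, -2) - 4)² = (2/9 - 4)² = (-34/9)² = 1156/81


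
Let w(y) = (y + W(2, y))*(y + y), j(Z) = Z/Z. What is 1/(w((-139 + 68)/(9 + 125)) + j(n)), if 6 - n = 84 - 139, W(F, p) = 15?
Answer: -8978/128691 ≈ -0.069764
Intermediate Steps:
n = 61 (n = 6 - (84 - 139) = 6 - 1*(-55) = 6 + 55 = 61)
j(Z) = 1
w(y) = 2*y*(15 + y) (w(y) = (y + 15)*(y + y) = (15 + y)*(2*y) = 2*y*(15 + y))
1/(w((-139 + 68)/(9 + 125)) + j(n)) = 1/(2*((-139 + 68)/(9 + 125))*(15 + (-139 + 68)/(9 + 125)) + 1) = 1/(2*(-71/134)*(15 - 71/134) + 1) = 1/(2*(-71/134)*(1939/134) + 1) = 1/(-137669/8978 + 1) = 1/(-128691/8978) = -8978/128691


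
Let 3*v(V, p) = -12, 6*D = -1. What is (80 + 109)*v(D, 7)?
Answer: -756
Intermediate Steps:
D = -⅙ (D = (⅙)*(-1) = -⅙ ≈ -0.16667)
v(V, p) = -4 (v(V, p) = (⅓)*(-12) = -4)
(80 + 109)*v(D, 7) = (80 + 109)*(-4) = 189*(-4) = -756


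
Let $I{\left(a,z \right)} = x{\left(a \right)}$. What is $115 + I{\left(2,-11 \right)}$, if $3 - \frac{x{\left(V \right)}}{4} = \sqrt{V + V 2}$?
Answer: $127 - 4 \sqrt{6} \approx 117.2$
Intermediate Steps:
$x{\left(V \right)} = 12 - 4 \sqrt{3} \sqrt{V}$ ($x{\left(V \right)} = 12 - 4 \sqrt{V + V 2} = 12 - 4 \sqrt{V + 2 V} = 12 - 4 \sqrt{3 V} = 12 - 4 \sqrt{3} \sqrt{V}$)
$I{\left(a,z \right)} = 12 - 4 \sqrt{3} \sqrt{a}$
$115 + I{\left(2,-11 \right)} = 115 + \left(12 - 4 \sqrt{3} \sqrt{2}\right) = 115 + \left(12 - 4 \sqrt{6}\right) = 127 - 4 \sqrt{6}$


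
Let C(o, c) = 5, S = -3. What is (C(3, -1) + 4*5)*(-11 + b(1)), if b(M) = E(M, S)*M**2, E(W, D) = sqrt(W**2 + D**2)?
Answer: -275 + 25*sqrt(10) ≈ -195.94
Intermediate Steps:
E(W, D) = sqrt(D**2 + W**2)
b(M) = M**2*sqrt(9 + M**2) (b(M) = sqrt((-3)**2 + M**2)*M**2 = sqrt(9 + M**2)*M**2 = M**2*sqrt(9 + M**2))
(C(3, -1) + 4*5)*(-11 + b(1)) = (5 + 4*5)*(-11 + 1**2*sqrt(9 + 1**2)) = (5 + 20)*(-11 + 1*sqrt(9 + 1)) = 25*(-11 + 1*sqrt(10)) = 25*(-11 + sqrt(10)) = -275 + 25*sqrt(10)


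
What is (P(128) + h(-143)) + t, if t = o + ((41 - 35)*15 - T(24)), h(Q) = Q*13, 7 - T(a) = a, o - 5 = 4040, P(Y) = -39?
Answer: 2254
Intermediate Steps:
o = 4045 (o = 5 + 4040 = 4045)
T(a) = 7 - a
h(Q) = 13*Q
t = 4152 (t = 4045 + ((41 - 35)*15 - (7 - 1*24)) = 4045 + (6*15 - (7 - 24)) = 4045 + (90 - 1*(-17)) = 4045 + (90 + 17) = 4045 + 107 = 4152)
(P(128) + h(-143)) + t = (-39 + 13*(-143)) + 4152 = (-39 - 1859) + 4152 = -1898 + 4152 = 2254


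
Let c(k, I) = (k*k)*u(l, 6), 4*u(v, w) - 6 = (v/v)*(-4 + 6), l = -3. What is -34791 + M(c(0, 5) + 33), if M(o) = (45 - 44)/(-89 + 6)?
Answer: -2887654/83 ≈ -34791.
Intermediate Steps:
u(v, w) = 2 (u(v, w) = 3/2 + ((v/v)*(-4 + 6))/4 = 3/2 + (1*2)/4 = 3/2 + (¼)*2 = 3/2 + ½ = 2)
c(k, I) = 2*k² (c(k, I) = (k*k)*2 = k²*2 = 2*k²)
M(o) = -1/83 (M(o) = 1/(-83) = 1*(-1/83) = -1/83)
-34791 + M(c(0, 5) + 33) = -34791 - 1/83 = -2887654/83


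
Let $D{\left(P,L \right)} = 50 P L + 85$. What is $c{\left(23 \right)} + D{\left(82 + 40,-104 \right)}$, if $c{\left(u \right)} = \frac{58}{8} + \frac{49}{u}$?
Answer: $- \frac{58356117}{92} \approx -6.3431 \cdot 10^{5}$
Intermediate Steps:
$c{\left(u \right)} = \frac{29}{4} + \frac{49}{u}$ ($c{\left(u \right)} = 58 \cdot \frac{1}{8} + \frac{49}{u} = \frac{29}{4} + \frac{49}{u}$)
$D{\left(P,L \right)} = 85 + 50 L P$ ($D{\left(P,L \right)} = 50 L P + 85 = 85 + 50 L P$)
$c{\left(23 \right)} + D{\left(82 + 40,-104 \right)} = \left(\frac{29}{4} + \frac{49}{23}\right) + \left(85 + 50 \left(-104\right) \left(82 + 40\right)\right) = \left(\frac{29}{4} + 49 \cdot \frac{1}{23}\right) + \left(85 + 50 \left(-104\right) 122\right) = \left(\frac{29}{4} + \frac{49}{23}\right) + \left(85 - 634400\right) = \frac{863}{92} - 634315 = - \frac{58356117}{92}$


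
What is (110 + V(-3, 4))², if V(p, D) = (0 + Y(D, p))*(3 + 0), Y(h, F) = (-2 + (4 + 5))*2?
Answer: 23104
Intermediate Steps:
Y(h, F) = 14 (Y(h, F) = (-2 + 9)*2 = 7*2 = 14)
V(p, D) = 42 (V(p, D) = (0 + 14)*(3 + 0) = 14*3 = 42)
(110 + V(-3, 4))² = (110 + 42)² = 152² = 23104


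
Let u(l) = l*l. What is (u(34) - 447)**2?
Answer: 502681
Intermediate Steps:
u(l) = l**2
(u(34) - 447)**2 = (34**2 - 447)**2 = (1156 - 447)**2 = 709**2 = 502681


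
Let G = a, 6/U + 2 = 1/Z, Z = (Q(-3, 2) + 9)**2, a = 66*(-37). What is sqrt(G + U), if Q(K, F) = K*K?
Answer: I*sqrt(1023500946)/647 ≈ 49.447*I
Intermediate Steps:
Q(K, F) = K**2
a = -2442
Z = 324 (Z = ((-3)**2 + 9)**2 = (9 + 9)**2 = 18**2 = 324)
U = -1944/647 (U = 6/(-2 + 1/324) = 6/(-647/324) = 6*(-324/647) = -1944/647 ≈ -3.0046)
G = -2442
sqrt(G + U) = sqrt(-2442 - 1944/647) = sqrt(-1581918/647) = I*sqrt(1023500946)/647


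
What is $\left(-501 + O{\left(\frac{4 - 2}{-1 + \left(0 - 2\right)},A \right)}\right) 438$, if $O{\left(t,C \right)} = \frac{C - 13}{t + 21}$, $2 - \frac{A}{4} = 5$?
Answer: $- \frac{13418568}{61} \approx -2.1998 \cdot 10^{5}$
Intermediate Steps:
$A = -12$ ($A = 8 - 20 = -12$)
$O{\left(t,C \right)} = \frac{-13 + C}{21 + t}$
$\left(-501 + O{\left(\frac{4 - 2}{-1 + \left(0 - 2\right)},A \right)}\right) 438 = \left(-501 + \frac{-13 - 12}{21 + \frac{4 - 2}{-1 + \left(0 - 2\right)}}\right) 438 = \left(-501 + \frac{1}{21 + \frac{2}{-1 - 2}} \left(-25\right)\right) 438 = \left(-501 + \frac{1}{21 + \frac{2}{-3}} \left(-25\right)\right) 438 = \left(-501 + \frac{1}{21 + 2 \left(- \frac{1}{3}\right)} \left(-25\right)\right) 438 = \left(-501 + \frac{1}{21 - \frac{2}{3}} \left(-25\right)\right) 438 = \left(-501 + \frac{1}{\frac{61}{3}} \left(-25\right)\right) 438 = \left(-501 + \frac{3}{61} \left(-25\right)\right) 438 = \left(-501 - \frac{75}{61}\right) 438 = \left(- \frac{30636}{61}\right) 438 = - \frac{13418568}{61}$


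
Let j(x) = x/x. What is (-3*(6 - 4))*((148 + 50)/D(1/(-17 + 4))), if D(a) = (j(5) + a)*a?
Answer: 16731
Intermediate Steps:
j(x) = 1
D(a) = a*(1 + a) (D(a) = (1 + a)*a = a*(1 + a))
(-3*(6 - 4))*((148 + 50)/D(1/(-17 + 4))) = (-3*(6 - 4))*((148 + 50)/(((1 + 1/(-17 + 4))/(-17 + 4)))) = (-3*2)*(198/(((1 + 1/(-13))/(-13)))) = -1188/((-(1 - 1/13)/13)) = -1188/((-1/13*12/13)) = -1188/(-12/169) = -1188*(-169)/12 = -6*(-5577/2) = 16731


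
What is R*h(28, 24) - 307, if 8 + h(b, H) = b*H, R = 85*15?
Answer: 846293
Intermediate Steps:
R = 1275
h(b, H) = -8 + H*b (h(b, H) = -8 + b*H = -8 + H*b)
R*h(28, 24) - 307 = 1275*(-8 + 24*28) - 307 = 1275*(-8 + 672) - 307 = 1275*664 - 307 = 846600 - 307 = 846293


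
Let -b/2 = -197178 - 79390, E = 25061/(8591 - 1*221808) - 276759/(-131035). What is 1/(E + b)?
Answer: 27938889595/15454061360875488 ≈ 1.8079e-6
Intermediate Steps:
E = 55725855568/27938889595 (E = 25061/(8591 - 221808) - 276759*(-1/131035) = 25061/(-213217) + 276759/131035 = 25061*(-1/213217) + 276759/131035 = -25061/213217 + 276759/131035 = 55725855568/27938889595 ≈ 1.9946)
b = 553136 (b = -2*(-197178 - 79390) = -2*(-276568) = 553136)
1/(E + b) = 1/(55725855568/27938889595 + 553136) = 1/(15454061360875488/27938889595) = 27938889595/15454061360875488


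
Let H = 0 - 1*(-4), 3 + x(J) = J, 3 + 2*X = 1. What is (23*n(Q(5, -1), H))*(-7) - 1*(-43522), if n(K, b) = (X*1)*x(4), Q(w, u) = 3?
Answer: 43683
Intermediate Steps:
X = -1 (X = -3/2 + (1/2)*1 = -3/2 + 1/2 = -1)
x(J) = -3 + J
H = 4 (H = 0 + 4 = 4)
n(K, b) = -1 (n(K, b) = (-1*1)*(-3 + 4) = -1*1 = -1)
(23*n(Q(5, -1), H))*(-7) - 1*(-43522) = (23*(-1))*(-7) - 1*(-43522) = -23*(-7) + 43522 = 161 + 43522 = 43683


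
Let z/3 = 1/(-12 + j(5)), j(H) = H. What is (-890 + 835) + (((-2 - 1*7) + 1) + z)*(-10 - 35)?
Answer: 2270/7 ≈ 324.29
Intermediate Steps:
z = -3/7 (z = 3/(-12 + 5) = 3/(-7) = 3*(-1/7) = -3/7 ≈ -0.42857)
(-890 + 835) + (((-2 - 1*7) + 1) + z)*(-10 - 35) = (-890 + 835) + (((-2 - 1*7) + 1) - 3/7)*(-10 - 35) = -55 + (((-2 - 7) + 1) - 3/7)*(-45) = -55 + ((-9 + 1) - 3/7)*(-45) = -55 + (-8 - 3/7)*(-45) = -55 - 59/7*(-45) = -55 + 2655/7 = 2270/7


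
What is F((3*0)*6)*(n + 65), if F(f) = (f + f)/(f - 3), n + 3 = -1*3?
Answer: 0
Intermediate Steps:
n = -6 (n = -3 - 1*3 = -3 - 3 = -6)
F(f) = 2*f/(-3 + f) (F(f) = (2*f)/(-3 + f) = 2*f/(-3 + f))
F((3*0)*6)*(n + 65) = (2*((3*0)*6)/(-3 + (3*0)*6))*(-6 + 65) = (2*(0*6)/(-3 + 0*6))*59 = (2*0/(-3 + 0))*59 = (2*0/(-3))*59 = (2*0*(-⅓))*59 = 0*59 = 0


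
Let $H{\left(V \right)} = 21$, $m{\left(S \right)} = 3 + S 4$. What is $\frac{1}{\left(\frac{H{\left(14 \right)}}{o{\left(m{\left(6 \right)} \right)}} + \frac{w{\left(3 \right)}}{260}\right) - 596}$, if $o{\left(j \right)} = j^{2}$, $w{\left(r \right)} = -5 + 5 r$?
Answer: $- \frac{6318}{3765103} \approx -0.001678$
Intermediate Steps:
$m{\left(S \right)} = 3 + 4 S$
$\frac{1}{\left(\frac{H{\left(14 \right)}}{o{\left(m{\left(6 \right)} \right)}} + \frac{w{\left(3 \right)}}{260}\right) - 596} = \frac{1}{\left(\frac{21}{\left(3 + 4 \cdot 6\right)^{2}} + \frac{-5 + 5 \cdot 3}{260}\right) - 596} = \frac{1}{\left(\frac{21}{\left(3 + 24\right)^{2}} + \left(-5 + 15\right) \frac{1}{260}\right) - 596} = \frac{1}{\left(\frac{21}{27^{2}} + 10 \cdot \frac{1}{260}\right) - 596} = \frac{1}{\left(\frac{21}{729} + \frac{1}{26}\right) - 596} = \frac{1}{\left(21 \cdot \frac{1}{729} + \frac{1}{26}\right) - 596} = \frac{1}{\left(\frac{7}{243} + \frac{1}{26}\right) - 596} = \frac{1}{\frac{425}{6318} - 596} = \frac{1}{- \frac{3765103}{6318}} = - \frac{6318}{3765103}$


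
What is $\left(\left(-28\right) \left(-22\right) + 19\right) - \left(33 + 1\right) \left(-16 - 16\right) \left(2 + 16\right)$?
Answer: $20219$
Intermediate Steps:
$\left(\left(-28\right) \left(-22\right) + 19\right) - \left(33 + 1\right) \left(-16 - 16\right) \left(2 + 16\right) = \left(616 + 19\right) - 34 \left(\left(-32\right) 18\right) = 635 - 34 \left(-576\right) = 635 - -19584 = 635 + 19584 = 20219$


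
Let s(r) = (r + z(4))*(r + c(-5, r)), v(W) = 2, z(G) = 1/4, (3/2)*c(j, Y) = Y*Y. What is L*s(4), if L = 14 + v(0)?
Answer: 2992/3 ≈ 997.33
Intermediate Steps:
c(j, Y) = 2*Y²/3 (c(j, Y) = 2*(Y*Y)/3 = 2*Y²/3)
z(G) = ¼ (z(G) = 1*(¼) = ¼)
L = 16 (L = 14 + 2 = 16)
s(r) = (¼ + r)*(r + 2*r²/3) (s(r) = (r + ¼)*(r + 2*r²/3) = (¼ + r)*(r + 2*r²/3))
L*s(4) = 16*((1/12)*4*(3 + 8*4² + 14*4)) = 16*((1/12)*4*(3 + 8*16 + 56)) = 16*((1/12)*4*(3 + 128 + 56)) = 16*((1/12)*4*187) = 16*(187/3) = 2992/3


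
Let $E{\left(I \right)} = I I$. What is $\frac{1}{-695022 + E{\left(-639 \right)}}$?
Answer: $- \frac{1}{286701} \approx -3.488 \cdot 10^{-6}$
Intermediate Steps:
$E{\left(I \right)} = I^{2}$
$\frac{1}{-695022 + E{\left(-639 \right)}} = \frac{1}{-695022 + \left(-639\right)^{2}} = \frac{1}{-695022 + 408321} = \frac{1}{-286701} = - \frac{1}{286701}$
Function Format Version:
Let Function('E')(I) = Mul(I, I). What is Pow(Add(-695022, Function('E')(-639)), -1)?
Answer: Rational(-1, 286701) ≈ -3.4880e-6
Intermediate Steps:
Function('E')(I) = Pow(I, 2)
Pow(Add(-695022, Function('E')(-639)), -1) = Pow(Add(-695022, Pow(-639, 2)), -1) = Pow(Add(-695022, 408321), -1) = Pow(-286701, -1) = Rational(-1, 286701)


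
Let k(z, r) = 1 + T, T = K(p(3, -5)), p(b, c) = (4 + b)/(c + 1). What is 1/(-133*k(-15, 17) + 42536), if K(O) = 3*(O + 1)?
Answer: 4/170809 ≈ 2.3418e-5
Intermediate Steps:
p(b, c) = (4 + b)/(1 + c)
K(O) = 3 + 3*O (K(O) = 3*(1 + O) = 3 + 3*O)
T = -9/4 (T = 3 + 3*((4 + 3)/(1 - 5)) = 3 + 3*(7/(-4)) = 3 + 3*(-1/4*7) = 3 + 3*(-7/4) = 3 - 21/4 = -9/4 ≈ -2.2500)
k(z, r) = -5/4 (k(z, r) = 1 - 9/4 = -5/4)
1/(-133*k(-15, 17) + 42536) = 1/(-133*(-5/4) + 42536) = 1/(665/4 + 42536) = 1/(170809/4) = 4/170809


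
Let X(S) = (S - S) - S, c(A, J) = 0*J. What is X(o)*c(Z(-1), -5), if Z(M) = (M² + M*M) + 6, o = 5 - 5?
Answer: 0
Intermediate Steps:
o = 0
Z(M) = 6 + 2*M² (Z(M) = (M² + M²) + 6 = 2*M² + 6 = 6 + 2*M²)
c(A, J) = 0
X(S) = -S (X(S) = 0 - S = -S)
X(o)*c(Z(-1), -5) = -1*0*0 = 0*0 = 0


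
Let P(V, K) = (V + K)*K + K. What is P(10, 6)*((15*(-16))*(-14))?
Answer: 342720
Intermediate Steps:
P(V, K) = K + K*(K + V) (P(V, K) = (K + V)*K + K = K*(K + V) + K = K + K*(K + V))
P(10, 6)*((15*(-16))*(-14)) = (6*(1 + 6 + 10))*((15*(-16))*(-14)) = (6*17)*(-240*(-14)) = 102*3360 = 342720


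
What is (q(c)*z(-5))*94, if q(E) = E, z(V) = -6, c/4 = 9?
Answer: -20304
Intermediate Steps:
c = 36 (c = 4*9 = 36)
(q(c)*z(-5))*94 = (36*(-6))*94 = -216*94 = -20304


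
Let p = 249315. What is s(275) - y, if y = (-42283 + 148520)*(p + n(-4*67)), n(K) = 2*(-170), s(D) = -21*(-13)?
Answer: -26450356802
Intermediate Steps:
s(D) = 273
n(K) = -340
y = 26450357075 (y = (-42283 + 148520)*(249315 - 340) = 106237*248975 = 26450357075)
s(275) - y = 273 - 1*26450357075 = 273 - 26450357075 = -26450356802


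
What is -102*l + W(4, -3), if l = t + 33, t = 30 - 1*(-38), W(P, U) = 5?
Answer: -10297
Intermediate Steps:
t = 68 (t = 30 + 38 = 68)
l = 101 (l = 68 + 33 = 101)
-102*l + W(4, -3) = -102*101 + 5 = -10302 + 5 = -10297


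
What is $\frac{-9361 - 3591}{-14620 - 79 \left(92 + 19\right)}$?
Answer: $\frac{12952}{23389} \approx 0.55376$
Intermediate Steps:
$\frac{-9361 - 3591}{-14620 - 79 \left(92 + 19\right)} = - \frac{12952}{-14620 - 8769} = - \frac{12952}{-23389} = \left(-12952\right) \left(- \frac{1}{23389}\right) = \frac{12952}{23389}$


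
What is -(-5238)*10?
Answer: 52380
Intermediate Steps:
-(-5238)*10 = -97*(-540) = 52380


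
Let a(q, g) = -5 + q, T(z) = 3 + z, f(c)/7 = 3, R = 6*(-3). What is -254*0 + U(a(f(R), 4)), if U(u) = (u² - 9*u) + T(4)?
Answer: 119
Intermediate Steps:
R = -18
f(c) = 21 (f(c) = 7*3 = 21)
U(u) = 7 + u² - 9*u (U(u) = (u² - 9*u) + (3 + 4) = (u² - 9*u) + 7 = 7 + u² - 9*u)
-254*0 + U(a(f(R), 4)) = -254*0 + (7 + (-5 + 21)² - 9*(-5 + 21)) = 0 + (7 + 16² - 9*16) = 0 + (7 + 256 - 144) = 0 + 119 = 119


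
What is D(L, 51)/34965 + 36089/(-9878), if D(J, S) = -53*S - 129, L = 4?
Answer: -429942127/115128090 ≈ -3.7345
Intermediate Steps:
D(J, S) = -129 - 53*S
D(L, 51)/34965 + 36089/(-9878) = (-129 - 53*51)/34965 + 36089/(-9878) = (-129 - 2703)*(1/34965) + 36089*(-1/9878) = -2832*1/34965 - 36089/9878 = -944/11655 - 36089/9878 = -429942127/115128090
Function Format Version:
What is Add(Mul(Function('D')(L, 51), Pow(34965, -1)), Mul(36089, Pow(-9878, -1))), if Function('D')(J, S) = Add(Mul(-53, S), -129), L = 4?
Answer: Rational(-429942127, 115128090) ≈ -3.7345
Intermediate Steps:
Function('D')(J, S) = Add(-129, Mul(-53, S))
Add(Mul(Function('D')(L, 51), Pow(34965, -1)), Mul(36089, Pow(-9878, -1))) = Add(Mul(Add(-129, Mul(-53, 51)), Pow(34965, -1)), Mul(36089, Pow(-9878, -1))) = Add(Mul(Add(-129, -2703), Rational(1, 34965)), Mul(36089, Rational(-1, 9878))) = Add(Mul(-2832, Rational(1, 34965)), Rational(-36089, 9878)) = Add(Rational(-944, 11655), Rational(-36089, 9878)) = Rational(-429942127, 115128090)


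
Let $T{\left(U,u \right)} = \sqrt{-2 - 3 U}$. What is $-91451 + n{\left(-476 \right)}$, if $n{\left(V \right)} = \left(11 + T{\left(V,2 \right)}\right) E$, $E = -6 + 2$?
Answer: $-91495 - 4 \sqrt{1426} \approx -91646.0$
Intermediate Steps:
$E = -4$
$n{\left(V \right)} = -44 - 4 \sqrt{-2 - 3 V}$ ($n{\left(V \right)} = \left(11 + \sqrt{-2 - 3 V}\right) \left(-4\right) = -44 - 4 \sqrt{-2 - 3 V}$)
$-91451 + n{\left(-476 \right)} = -91451 - \left(44 + 4 \sqrt{-2 - -1428}\right) = -91451 - \left(44 + 4 \sqrt{-2 + 1428}\right) = -91451 - \left(44 + 4 \sqrt{1426}\right) = -91495 - 4 \sqrt{1426}$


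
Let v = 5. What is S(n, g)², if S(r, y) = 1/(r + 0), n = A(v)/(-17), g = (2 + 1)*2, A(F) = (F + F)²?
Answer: 289/10000 ≈ 0.028900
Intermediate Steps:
A(F) = 4*F² (A(F) = (2*F)² = 4*F²)
g = 6 (g = 3*2 = 6)
n = -100/17 (n = (4*5²)/(-17) = (4*25)*(-1/17) = 100*(-1/17) = -100/17 ≈ -5.8824)
S(r, y) = 1/r
S(n, g)² = (1/(-100/17))² = (-17/100)² = 289/10000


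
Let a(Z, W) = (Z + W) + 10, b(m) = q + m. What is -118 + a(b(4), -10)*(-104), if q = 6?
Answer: -1158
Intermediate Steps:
b(m) = 6 + m
a(Z, W) = 10 + W + Z (a(Z, W) = (W + Z) + 10 = 10 + W + Z)
-118 + a(b(4), -10)*(-104) = -118 + (10 - 10 + (6 + 4))*(-104) = -118 + (10 - 10 + 10)*(-104) = -118 + 10*(-104) = -118 - 1040 = -1158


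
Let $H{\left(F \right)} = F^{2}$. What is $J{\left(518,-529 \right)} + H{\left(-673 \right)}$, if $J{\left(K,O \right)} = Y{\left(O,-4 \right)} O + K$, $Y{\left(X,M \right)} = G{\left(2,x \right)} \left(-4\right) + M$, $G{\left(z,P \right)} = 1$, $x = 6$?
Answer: $457679$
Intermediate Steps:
$Y{\left(X,M \right)} = -4 + M$ ($Y{\left(X,M \right)} = 1 \left(-4\right) + M = -4 + M$)
$J{\left(K,O \right)} = K - 8 O$ ($J{\left(K,O \right)} = \left(-4 - 4\right) O + K = - 8 O + K = K - 8 O$)
$J{\left(518,-529 \right)} + H{\left(-673 \right)} = \left(518 - -4232\right) + \left(-673\right)^{2} = \left(518 + 4232\right) + 452929 = 4750 + 452929 = 457679$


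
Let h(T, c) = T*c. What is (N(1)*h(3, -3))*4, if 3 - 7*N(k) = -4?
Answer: -36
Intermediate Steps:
N(k) = 1 (N(k) = 3/7 - ⅐*(-4) = 3/7 + 4/7 = 1)
(N(1)*h(3, -3))*4 = (1*(3*(-3)))*4 = (1*(-9))*4 = -9*4 = -36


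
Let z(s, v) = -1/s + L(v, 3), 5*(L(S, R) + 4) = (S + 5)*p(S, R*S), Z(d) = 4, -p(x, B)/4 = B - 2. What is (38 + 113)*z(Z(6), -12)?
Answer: -655491/20 ≈ -32775.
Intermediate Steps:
p(x, B) = 8 - 4*B (p(x, B) = -4*(B - 2) = -4*(-2 + B) = 8 - 4*B)
L(S, R) = -4 + (5 + S)*(8 - 4*R*S)/5 (L(S, R) = -4 + ((S + 5)*(8 - 4*R*S))/5 = -4 + ((5 + S)*(8 - 4*R*S))/5 = -4 + (5 + S)*(8 - 4*R*S)/5)
z(s, v) = 4 - 1/s - 12*v - 4*v*(-2 + 3*v)/5 (z(s, v) = -1/s + (4 - 4*3*v - 4*v*(-2 + 3*v)/5) = -1/s + (4 - 12*v - 4*v*(-2 + 3*v)/5) = 4 - 1/s - 12*v - 4*v*(-2 + 3*v)/5)
(38 + 113)*z(Z(6), -12) = (38 + 113)*(4 - 1/4 - 52/5*(-12) - 12/5*(-12)²) = 151*(4 - 1*¼ + 624/5 - 12/5*144) = 151*(4 - ¼ + 624/5 - 1728/5) = 151*(-4341/20) = -655491/20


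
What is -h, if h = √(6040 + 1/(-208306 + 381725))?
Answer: -√181647863521859/173419 ≈ -77.717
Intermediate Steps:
h = √181647863521859/173419 (h = √(6040 + 1/173419) = √(1047450761/173419) = √181647863521859/173419 ≈ 77.717)
-h = -√181647863521859/173419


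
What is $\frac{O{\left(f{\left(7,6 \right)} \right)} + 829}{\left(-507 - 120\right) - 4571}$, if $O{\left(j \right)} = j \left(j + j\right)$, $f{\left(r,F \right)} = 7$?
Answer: $- \frac{927}{5198} \approx -0.17834$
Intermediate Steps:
$O{\left(j \right)} = 2 j^{2}$ ($O{\left(j \right)} = j 2 j = 2 j^{2}$)
$\frac{O{\left(f{\left(7,6 \right)} \right)} + 829}{\left(-507 - 120\right) - 4571} = \frac{2 \cdot 7^{2} + 829}{\left(-507 - 120\right) - 4571} = \frac{2 \cdot 49 + 829}{-627 - 4571} = \frac{98 + 829}{-5198} = 927 \left(- \frac{1}{5198}\right) = - \frac{927}{5198}$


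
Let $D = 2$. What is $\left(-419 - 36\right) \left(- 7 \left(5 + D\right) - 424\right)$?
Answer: $215215$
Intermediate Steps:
$\left(-419 - 36\right) \left(- 7 \left(5 + D\right) - 424\right) = \left(-419 - 36\right) \left(- 7 \left(5 + 2\right) - 424\right) = - 455 \left(\left(-7\right) 7 - 424\right) = - 455 \left(-49 - 424\right) = \left(-455\right) \left(-473\right) = 215215$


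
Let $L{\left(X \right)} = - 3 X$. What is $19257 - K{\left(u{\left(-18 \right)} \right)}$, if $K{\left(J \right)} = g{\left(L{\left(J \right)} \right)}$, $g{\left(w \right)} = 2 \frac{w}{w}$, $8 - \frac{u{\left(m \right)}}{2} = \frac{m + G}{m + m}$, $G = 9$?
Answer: $19255$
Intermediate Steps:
$u{\left(m \right)} = 16 - \frac{9 + m}{m}$ ($u{\left(m \right)} = 16 - 2 \frac{m + 9}{m + m} = 16 - 2 \frac{9 + m}{2 m} = 16 - \frac{9 + m}{m}$)
$g{\left(w \right)} = 2$ ($g{\left(w \right)} = 2 \cdot 1 = 2$)
$K{\left(J \right)} = 2$
$19257 - K{\left(u{\left(-18 \right)} \right)} = 19257 - 2 = 19255$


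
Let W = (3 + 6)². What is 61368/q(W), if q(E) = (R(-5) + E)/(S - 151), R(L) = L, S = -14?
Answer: -2531430/19 ≈ -1.3323e+5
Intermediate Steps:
W = 81 (W = 9² = 81)
q(E) = 1/33 - E/165 (q(E) = (-5 + E)/(-14 - 151) = (-5 + E)/(-165) = (-5 + E)*(-1/165) = 1/33 - E/165)
61368/q(W) = 61368/(1/33 - 1/165*81) = 61368/(1/33 - 27/55) = 61368/(-76/165) = 61368*(-165/76) = -2531430/19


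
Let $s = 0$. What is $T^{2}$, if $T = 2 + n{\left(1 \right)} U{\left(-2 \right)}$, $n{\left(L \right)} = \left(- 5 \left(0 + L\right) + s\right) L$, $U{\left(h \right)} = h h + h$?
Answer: $64$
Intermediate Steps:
$U{\left(h \right)} = h + h^{2}$ ($U{\left(h \right)} = h^{2} + h = h + h^{2}$)
$n{\left(L \right)} = - 5 L^{2}$ ($n{\left(L \right)} = \left(- 5 \left(0 + L\right) + 0\right) L = \left(- 5 L + 0\right) L = - 5 L L = - 5 L^{2}$)
$T = -8$ ($T = 2 + - 5 \cdot 1^{2} \left(- 2 \left(1 - 2\right)\right) = 2 + \left(-5\right) 1 \left(\left(-2\right) \left(-1\right)\right) = 2 - 10 = -8$)
$T^{2} = \left(-8\right)^{2} = 64$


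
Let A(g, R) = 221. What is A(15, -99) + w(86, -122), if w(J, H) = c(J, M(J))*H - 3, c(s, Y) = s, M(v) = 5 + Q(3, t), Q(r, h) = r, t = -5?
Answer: -10274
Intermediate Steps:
M(v) = 8 (M(v) = 5 + 3 = 8)
w(J, H) = -3 + H*J (w(J, H) = J*H - 3 = H*J - 3 = -3 + H*J)
A(15, -99) + w(86, -122) = 221 + (-3 - 122*86) = 221 + (-3 - 10492) = 221 - 10495 = -10274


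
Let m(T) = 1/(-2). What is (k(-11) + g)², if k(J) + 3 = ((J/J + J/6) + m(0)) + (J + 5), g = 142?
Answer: 156025/9 ≈ 17336.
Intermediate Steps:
m(T) = -½ (m(T) = 1*(-½) = -½)
k(J) = 5/2 + 7*J/6 (k(J) = -3 + (((J/J + J/6) - ½) + (J + 5)) = -3 + (((1 + J*(⅙)) - ½) + (5 + J)) = -3 + (((1 + J/6) - ½) + (5 + J)) = -3 + ((½ + J/6) + (5 + J)) = -3 + (11/2 + 7*J/6) = 5/2 + 7*J/6)
(k(-11) + g)² = ((5/2 + (7/6)*(-11)) + 142)² = ((5/2 - 77/6) + 142)² = (-31/3 + 142)² = (395/3)² = 156025/9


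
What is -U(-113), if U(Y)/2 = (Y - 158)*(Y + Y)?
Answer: -122492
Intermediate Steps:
U(Y) = 4*Y*(-158 + Y) (U(Y) = 2*((Y - 158)*(Y + Y)) = 2*((-158 + Y)*(2*Y)) = 2*(2*Y*(-158 + Y)) = 4*Y*(-158 + Y))
-U(-113) = -4*(-113)*(-158 - 113) = -4*(-113)*(-271) = -1*122492 = -122492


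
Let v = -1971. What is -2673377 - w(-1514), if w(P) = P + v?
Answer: -2669892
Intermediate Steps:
w(P) = -1971 + P (w(P) = P - 1971 = -1971 + P)
-2673377 - w(-1514) = -2673377 - (-1971 - 1514) = -2673377 - 1*(-3485) = -2673377 + 3485 = -2669892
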